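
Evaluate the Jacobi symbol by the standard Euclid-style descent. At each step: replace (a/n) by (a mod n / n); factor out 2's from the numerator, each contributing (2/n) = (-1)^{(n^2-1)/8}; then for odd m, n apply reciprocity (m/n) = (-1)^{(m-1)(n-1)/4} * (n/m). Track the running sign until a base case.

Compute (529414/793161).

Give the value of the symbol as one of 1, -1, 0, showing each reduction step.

1

factor out 2^1: 529414 = 2^1·264707; with 793161 mod 8 = 1, (2/793161) = +1; sign now +1; continue with (264707/793161)
flip (264707/793161) -> (793161/264707): both odd, 264707 mod 4 = 3, 793161 mod 4 = 1, so the flip contributes +1; sign now +1
(793161/264707): 793161 mod 264707 = 263747, so (793161/264707) = (263747/264707)
flip (263747/264707) -> (264707/263747): both odd, 263747 mod 4 = 3, 264707 mod 4 = 3, so the flip contributes -1; sign now -1
(264707/263747): 264707 mod 263747 = 960, so (264707/263747) = (960/263747)
factor out 2^6: 960 = 2^6·15; with 263747 mod 8 = 3, (2/263747) = -1; sign now -1; continue with (15/263747)
flip (15/263747) -> (263747/15): both odd, 15 mod 4 = 3, 263747 mod 4 = 3, so the flip contributes -1; sign now +1
(263747/15): 263747 mod 15 = 2, so (263747/15) = (2/15)
factor out 2^1: 2 = 2^1·1; with 15 mod 8 = 7, (2/15) = +1; sign now +1; continue with (1/15)
reached (1/15) = 1, so the symbol is +1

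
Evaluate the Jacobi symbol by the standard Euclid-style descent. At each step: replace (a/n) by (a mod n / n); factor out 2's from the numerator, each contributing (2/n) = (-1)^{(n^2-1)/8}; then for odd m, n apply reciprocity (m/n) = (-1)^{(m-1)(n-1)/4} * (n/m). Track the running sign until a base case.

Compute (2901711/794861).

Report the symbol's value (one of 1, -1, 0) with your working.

(2901711/794861) = (517128/794861)   [reduce mod 794861]
517128 = 2^3·64641; (2/794861) = -1 since 794861 mod 8 = 5, so (517128/794861) = (-1)^3·(64641/794861); sign now -1
reciprocity: (64641/794861) = +1·(794861/64641) since 64641 mod 4 = 1, 794861 mod 4 = 1; sign now -1
(794861/64641) = (19169/64641)   [reduce mod 64641]
reciprocity: (19169/64641) = +1·(64641/19169) since 19169 mod 4 = 1, 64641 mod 4 = 1; sign now -1
(64641/19169) = (7134/19169)   [reduce mod 19169]
7134 = 2^1·3567; (2/19169) = +1 since 19169 mod 8 = 1, so (7134/19169) = (+1)^1·(3567/19169); sign now -1
reciprocity: (3567/19169) = +1·(19169/3567) since 3567 mod 4 = 3, 19169 mod 4 = 1; sign now -1
(19169/3567) = (1334/3567)   [reduce mod 3567]
1334 = 2^1·667; (2/3567) = +1 since 3567 mod 8 = 7, so (1334/3567) = (+1)^1·(667/3567); sign now -1
reciprocity: (667/3567) = -1·(3567/667) since 667 mod 4 = 3, 3567 mod 4 = 3; sign now +1
(3567/667) = (232/667)   [reduce mod 667]
232 = 2^3·29; (2/667) = -1 since 667 mod 8 = 3, so (232/667) = (-1)^3·(29/667); sign now -1
reciprocity: (29/667) = +1·(667/29) since 29 mod 4 = 1, 667 mod 4 = 3; sign now -1
(667/29) = (0/29)   [reduce mod 29]
(0/29) = 0   [gcd(a, n) > 1]; final value = 0

0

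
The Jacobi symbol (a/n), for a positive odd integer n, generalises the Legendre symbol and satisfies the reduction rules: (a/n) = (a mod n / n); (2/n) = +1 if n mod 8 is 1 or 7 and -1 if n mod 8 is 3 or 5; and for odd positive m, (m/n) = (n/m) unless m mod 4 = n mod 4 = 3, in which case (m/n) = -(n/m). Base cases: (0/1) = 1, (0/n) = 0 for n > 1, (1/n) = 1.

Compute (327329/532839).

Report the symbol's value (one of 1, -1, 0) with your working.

1

flip (327329/532839) -> (532839/327329): both odd, 327329 mod 4 = 1, 532839 mod 4 = 3, so the flip contributes +1; sign now +1
(532839/327329): 532839 mod 327329 = 205510, so (532839/327329) = (205510/327329)
factor out 2^1: 205510 = 2^1·102755; with 327329 mod 8 = 1, (2/327329) = +1; sign now +1; continue with (102755/327329)
flip (102755/327329) -> (327329/102755): both odd, 102755 mod 4 = 3, 327329 mod 4 = 1, so the flip contributes +1; sign now +1
(327329/102755): 327329 mod 102755 = 19064, so (327329/102755) = (19064/102755)
factor out 2^3: 19064 = 2^3·2383; with 102755 mod 8 = 3, (2/102755) = -1; sign now -1; continue with (2383/102755)
flip (2383/102755) -> (102755/2383): both odd, 2383 mod 4 = 3, 102755 mod 4 = 3, so the flip contributes -1; sign now +1
(102755/2383): 102755 mod 2383 = 286, so (102755/2383) = (286/2383)
factor out 2^1: 286 = 2^1·143; with 2383 mod 8 = 7, (2/2383) = +1; sign now +1; continue with (143/2383)
flip (143/2383) -> (2383/143): both odd, 143 mod 4 = 3, 2383 mod 4 = 3, so the flip contributes -1; sign now -1
(2383/143): 2383 mod 143 = 95, so (2383/143) = (95/143)
flip (95/143) -> (143/95): both odd, 95 mod 4 = 3, 143 mod 4 = 3, so the flip contributes -1; sign now +1
(143/95): 143 mod 95 = 48, so (143/95) = (48/95)
factor out 2^4: 48 = 2^4·3; with 95 mod 8 = 7, (2/95) = +1; sign now +1; continue with (3/95)
flip (3/95) -> (95/3): both odd, 3 mod 4 = 3, 95 mod 4 = 3, so the flip contributes -1; sign now -1
(95/3): 95 mod 3 = 2, so (95/3) = (2/3)
factor out 2^1: 2 = 2^1·1; with 3 mod 8 = 3, (2/3) = -1; sign now +1; continue with (1/3)
reached (1/3) = 1, so the symbol is +1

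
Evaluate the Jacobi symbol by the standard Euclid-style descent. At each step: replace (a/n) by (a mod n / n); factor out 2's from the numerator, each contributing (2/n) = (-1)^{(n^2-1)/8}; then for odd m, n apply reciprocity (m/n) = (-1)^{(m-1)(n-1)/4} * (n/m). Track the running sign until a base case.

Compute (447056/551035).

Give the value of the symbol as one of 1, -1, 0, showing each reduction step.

447056 = 2^4·27941; (2/551035) = -1 since 551035 mod 8 = 3, so (447056/551035) = (-1)^4·(27941/551035); sign now +1
reciprocity: (27941/551035) = +1·(551035/27941) since 27941 mod 4 = 1, 551035 mod 4 = 3; sign now +1
(551035/27941) = (20156/27941)   [reduce mod 27941]
20156 = 2^2·5039; (2/27941) = -1 since 27941 mod 8 = 5, so (20156/27941) = (-1)^2·(5039/27941); sign now +1
reciprocity: (5039/27941) = +1·(27941/5039) since 5039 mod 4 = 3, 27941 mod 4 = 1; sign now +1
(27941/5039) = (2746/5039)   [reduce mod 5039]
2746 = 2^1·1373; (2/5039) = +1 since 5039 mod 8 = 7, so (2746/5039) = (+1)^1·(1373/5039); sign now +1
reciprocity: (1373/5039) = +1·(5039/1373) since 1373 mod 4 = 1, 5039 mod 4 = 3; sign now +1
(5039/1373) = (920/1373)   [reduce mod 1373]
920 = 2^3·115; (2/1373) = -1 since 1373 mod 8 = 5, so (920/1373) = (-1)^3·(115/1373); sign now -1
reciprocity: (115/1373) = +1·(1373/115) since 115 mod 4 = 3, 1373 mod 4 = 1; sign now -1
(1373/115) = (108/115)   [reduce mod 115]
108 = 2^2·27; (2/115) = -1 since 115 mod 8 = 3, so (108/115) = (-1)^2·(27/115); sign now -1
reciprocity: (27/115) = -1·(115/27) since 27 mod 4 = 3, 115 mod 4 = 3; sign now +1
(115/27) = (7/27)   [reduce mod 27]
reciprocity: (7/27) = -1·(27/7) since 7 mod 4 = 3, 27 mod 4 = 3; sign now -1
(27/7) = (6/7)   [reduce mod 7]
6 = 2^1·3; (2/7) = +1 since 7 mod 8 = 7, so (6/7) = (+1)^1·(3/7); sign now -1
reciprocity: (3/7) = -1·(7/3) since 3 mod 4 = 3, 7 mod 4 = 3; sign now +1
(7/3) = (1/3)   [reduce mod 3]
(1/3) = 1; final value = sign = +1

1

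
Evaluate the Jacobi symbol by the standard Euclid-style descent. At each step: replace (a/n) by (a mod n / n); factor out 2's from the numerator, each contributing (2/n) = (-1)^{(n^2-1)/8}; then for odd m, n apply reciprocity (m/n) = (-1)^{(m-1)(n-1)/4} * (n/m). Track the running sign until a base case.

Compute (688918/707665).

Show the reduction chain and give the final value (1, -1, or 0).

factor out 2^1: 688918 = 2^1·344459; with 707665 mod 8 = 1, (2/707665) = +1; sign now +1; continue with (344459/707665)
flip (344459/707665) -> (707665/344459): both odd, 344459 mod 4 = 3, 707665 mod 4 = 1, so the flip contributes +1; sign now +1
(707665/344459): 707665 mod 344459 = 18747, so (707665/344459) = (18747/344459)
flip (18747/344459) -> (344459/18747): both odd, 18747 mod 4 = 3, 344459 mod 4 = 3, so the flip contributes -1; sign now -1
(344459/18747): 344459 mod 18747 = 7013, so (344459/18747) = (7013/18747)
flip (7013/18747) -> (18747/7013): both odd, 7013 mod 4 = 1, 18747 mod 4 = 3, so the flip contributes +1; sign now -1
(18747/7013): 18747 mod 7013 = 4721, so (18747/7013) = (4721/7013)
flip (4721/7013) -> (7013/4721): both odd, 4721 mod 4 = 1, 7013 mod 4 = 1, so the flip contributes +1; sign now -1
(7013/4721): 7013 mod 4721 = 2292, so (7013/4721) = (2292/4721)
factor out 2^2: 2292 = 2^2·573; with 4721 mod 8 = 1, (2/4721) = +1; sign now -1; continue with (573/4721)
flip (573/4721) -> (4721/573): both odd, 573 mod 4 = 1, 4721 mod 4 = 1, so the flip contributes +1; sign now -1
(4721/573): 4721 mod 573 = 137, so (4721/573) = (137/573)
flip (137/573) -> (573/137): both odd, 137 mod 4 = 1, 573 mod 4 = 1, so the flip contributes +1; sign now -1
(573/137): 573 mod 137 = 25, so (573/137) = (25/137)
flip (25/137) -> (137/25): both odd, 25 mod 4 = 1, 137 mod 4 = 1, so the flip contributes +1; sign now -1
(137/25): 137 mod 25 = 12, so (137/25) = (12/25)
factor out 2^2: 12 = 2^2·3; with 25 mod 8 = 1, (2/25) = +1; sign now -1; continue with (3/25)
flip (3/25) -> (25/3): both odd, 3 mod 4 = 3, 25 mod 4 = 1, so the flip contributes +1; sign now -1
(25/3): 25 mod 3 = 1, so (25/3) = (1/3)
reached (1/3) = 1, so the symbol is -1

-1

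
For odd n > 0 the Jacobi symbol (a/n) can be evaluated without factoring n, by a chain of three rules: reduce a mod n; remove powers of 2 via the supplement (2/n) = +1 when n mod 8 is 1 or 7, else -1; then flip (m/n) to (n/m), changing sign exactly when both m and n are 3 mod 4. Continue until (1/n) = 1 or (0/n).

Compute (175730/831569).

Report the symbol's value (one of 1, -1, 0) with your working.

factor out 2^1: 175730 = 2^1·87865; with 831569 mod 8 = 1, (2/831569) = +1; sign now +1; continue with (87865/831569)
flip (87865/831569) -> (831569/87865): both odd, 87865 mod 4 = 1, 831569 mod 4 = 1, so the flip contributes +1; sign now +1
(831569/87865): 831569 mod 87865 = 40784, so (831569/87865) = (40784/87865)
factor out 2^4: 40784 = 2^4·2549; with 87865 mod 8 = 1, (2/87865) = +1; sign now +1; continue with (2549/87865)
flip (2549/87865) -> (87865/2549): both odd, 2549 mod 4 = 1, 87865 mod 4 = 1, so the flip contributes +1; sign now +1
(87865/2549): 87865 mod 2549 = 1199, so (87865/2549) = (1199/2549)
flip (1199/2549) -> (2549/1199): both odd, 1199 mod 4 = 3, 2549 mod 4 = 1, so the flip contributes +1; sign now +1
(2549/1199): 2549 mod 1199 = 151, so (2549/1199) = (151/1199)
flip (151/1199) -> (1199/151): both odd, 151 mod 4 = 3, 1199 mod 4 = 3, so the flip contributes -1; sign now -1
(1199/151): 1199 mod 151 = 142, so (1199/151) = (142/151)
factor out 2^1: 142 = 2^1·71; with 151 mod 8 = 7, (2/151) = +1; sign now -1; continue with (71/151)
flip (71/151) -> (151/71): both odd, 71 mod 4 = 3, 151 mod 4 = 3, so the flip contributes -1; sign now +1
(151/71): 151 mod 71 = 9, so (151/71) = (9/71)
flip (9/71) -> (71/9): both odd, 9 mod 4 = 1, 71 mod 4 = 3, so the flip contributes +1; sign now +1
(71/9): 71 mod 9 = 8, so (71/9) = (8/9)
factor out 2^3: 8 = 2^3·1; with 9 mod 8 = 1, (2/9) = +1; sign now +1; continue with (1/9)
reached (1/9) = 1, so the symbol is +1

1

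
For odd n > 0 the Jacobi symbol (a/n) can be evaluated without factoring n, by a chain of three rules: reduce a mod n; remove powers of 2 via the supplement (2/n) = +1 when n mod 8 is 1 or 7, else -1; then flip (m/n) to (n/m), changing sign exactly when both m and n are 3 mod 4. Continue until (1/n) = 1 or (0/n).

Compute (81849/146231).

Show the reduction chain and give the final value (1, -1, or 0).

flip (81849/146231) -> (146231/81849): both odd, 81849 mod 4 = 1, 146231 mod 4 = 3, so the flip contributes +1; sign now +1
(146231/81849): 146231 mod 81849 = 64382, so (146231/81849) = (64382/81849)
factor out 2^1: 64382 = 2^1·32191; with 81849 mod 8 = 1, (2/81849) = +1; sign now +1; continue with (32191/81849)
flip (32191/81849) -> (81849/32191): both odd, 32191 mod 4 = 3, 81849 mod 4 = 1, so the flip contributes +1; sign now +1
(81849/32191): 81849 mod 32191 = 17467, so (81849/32191) = (17467/32191)
flip (17467/32191) -> (32191/17467): both odd, 17467 mod 4 = 3, 32191 mod 4 = 3, so the flip contributes -1; sign now -1
(32191/17467): 32191 mod 17467 = 14724, so (32191/17467) = (14724/17467)
factor out 2^2: 14724 = 2^2·3681; with 17467 mod 8 = 3, (2/17467) = -1; sign now -1; continue with (3681/17467)
flip (3681/17467) -> (17467/3681): both odd, 3681 mod 4 = 1, 17467 mod 4 = 3, so the flip contributes +1; sign now -1
(17467/3681): 17467 mod 3681 = 2743, so (17467/3681) = (2743/3681)
flip (2743/3681) -> (3681/2743): both odd, 2743 mod 4 = 3, 3681 mod 4 = 1, so the flip contributes +1; sign now -1
(3681/2743): 3681 mod 2743 = 938, so (3681/2743) = (938/2743)
factor out 2^1: 938 = 2^1·469; with 2743 mod 8 = 7, (2/2743) = +1; sign now -1; continue with (469/2743)
flip (469/2743) -> (2743/469): both odd, 469 mod 4 = 1, 2743 mod 4 = 3, so the flip contributes +1; sign now -1
(2743/469): 2743 mod 469 = 398, so (2743/469) = (398/469)
factor out 2^1: 398 = 2^1·199; with 469 mod 8 = 5, (2/469) = -1; sign now +1; continue with (199/469)
flip (199/469) -> (469/199): both odd, 199 mod 4 = 3, 469 mod 4 = 1, so the flip contributes +1; sign now +1
(469/199): 469 mod 199 = 71, so (469/199) = (71/199)
flip (71/199) -> (199/71): both odd, 71 mod 4 = 3, 199 mod 4 = 3, so the flip contributes -1; sign now -1
(199/71): 199 mod 71 = 57, so (199/71) = (57/71)
flip (57/71) -> (71/57): both odd, 57 mod 4 = 1, 71 mod 4 = 3, so the flip contributes +1; sign now -1
(71/57): 71 mod 57 = 14, so (71/57) = (14/57)
factor out 2^1: 14 = 2^1·7; with 57 mod 8 = 1, (2/57) = +1; sign now -1; continue with (7/57)
flip (7/57) -> (57/7): both odd, 7 mod 4 = 3, 57 mod 4 = 1, so the flip contributes +1; sign now -1
(57/7): 57 mod 7 = 1, so (57/7) = (1/7)
reached (1/7) = 1, so the symbol is -1

-1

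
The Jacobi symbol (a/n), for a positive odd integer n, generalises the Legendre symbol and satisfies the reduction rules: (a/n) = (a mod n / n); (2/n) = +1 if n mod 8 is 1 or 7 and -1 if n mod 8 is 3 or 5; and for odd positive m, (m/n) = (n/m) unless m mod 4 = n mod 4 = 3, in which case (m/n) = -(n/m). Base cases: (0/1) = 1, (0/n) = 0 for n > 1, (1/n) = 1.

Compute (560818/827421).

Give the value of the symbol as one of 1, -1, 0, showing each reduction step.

560818 = 2^1·280409; (2/827421) = -1 since 827421 mod 8 = 5, so (560818/827421) = (-1)^1·(280409/827421); sign now -1
reciprocity: (280409/827421) = +1·(827421/280409) since 280409 mod 4 = 1, 827421 mod 4 = 1; sign now -1
(827421/280409) = (266603/280409)   [reduce mod 280409]
reciprocity: (266603/280409) = +1·(280409/266603) since 266603 mod 4 = 3, 280409 mod 4 = 1; sign now -1
(280409/266603) = (13806/266603)   [reduce mod 266603]
13806 = 2^1·6903; (2/266603) = -1 since 266603 mod 8 = 3, so (13806/266603) = (-1)^1·(6903/266603); sign now +1
reciprocity: (6903/266603) = -1·(266603/6903) since 6903 mod 4 = 3, 266603 mod 4 = 3; sign now -1
(266603/6903) = (4289/6903)   [reduce mod 6903]
reciprocity: (4289/6903) = +1·(6903/4289) since 4289 mod 4 = 1, 6903 mod 4 = 3; sign now -1
(6903/4289) = (2614/4289)   [reduce mod 4289]
2614 = 2^1·1307; (2/4289) = +1 since 4289 mod 8 = 1, so (2614/4289) = (+1)^1·(1307/4289); sign now -1
reciprocity: (1307/4289) = +1·(4289/1307) since 1307 mod 4 = 3, 4289 mod 4 = 1; sign now -1
(4289/1307) = (368/1307)   [reduce mod 1307]
368 = 2^4·23; (2/1307) = -1 since 1307 mod 8 = 3, so (368/1307) = (-1)^4·(23/1307); sign now -1
reciprocity: (23/1307) = -1·(1307/23) since 23 mod 4 = 3, 1307 mod 4 = 3; sign now +1
(1307/23) = (19/23)   [reduce mod 23]
reciprocity: (19/23) = -1·(23/19) since 19 mod 4 = 3, 23 mod 4 = 3; sign now -1
(23/19) = (4/19)   [reduce mod 19]
4 = 2^2·1; (2/19) = -1 since 19 mod 8 = 3, so (4/19) = (-1)^2·(1/19); sign now -1
(1/19) = 1; final value = sign = -1

-1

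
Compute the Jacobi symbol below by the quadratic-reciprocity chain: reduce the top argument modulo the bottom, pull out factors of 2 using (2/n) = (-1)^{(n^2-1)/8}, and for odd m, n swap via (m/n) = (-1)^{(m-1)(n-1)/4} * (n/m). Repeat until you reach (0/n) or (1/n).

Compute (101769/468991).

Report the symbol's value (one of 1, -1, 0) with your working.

flip (101769/468991) -> (468991/101769): both odd, 101769 mod 4 = 1, 468991 mod 4 = 3, so the flip contributes +1; sign now +1
(468991/101769): 468991 mod 101769 = 61915, so (468991/101769) = (61915/101769)
flip (61915/101769) -> (101769/61915): both odd, 61915 mod 4 = 3, 101769 mod 4 = 1, so the flip contributes +1; sign now +1
(101769/61915): 101769 mod 61915 = 39854, so (101769/61915) = (39854/61915)
factor out 2^1: 39854 = 2^1·19927; with 61915 mod 8 = 3, (2/61915) = -1; sign now -1; continue with (19927/61915)
flip (19927/61915) -> (61915/19927): both odd, 19927 mod 4 = 3, 61915 mod 4 = 3, so the flip contributes -1; sign now +1
(61915/19927): 61915 mod 19927 = 2134, so (61915/19927) = (2134/19927)
factor out 2^1: 2134 = 2^1·1067; with 19927 mod 8 = 7, (2/19927) = +1; sign now +1; continue with (1067/19927)
flip (1067/19927) -> (19927/1067): both odd, 1067 mod 4 = 3, 19927 mod 4 = 3, so the flip contributes -1; sign now -1
(19927/1067): 19927 mod 1067 = 721, so (19927/1067) = (721/1067)
flip (721/1067) -> (1067/721): both odd, 721 mod 4 = 1, 1067 mod 4 = 3, so the flip contributes +1; sign now -1
(1067/721): 1067 mod 721 = 346, so (1067/721) = (346/721)
factor out 2^1: 346 = 2^1·173; with 721 mod 8 = 1, (2/721) = +1; sign now -1; continue with (173/721)
flip (173/721) -> (721/173): both odd, 173 mod 4 = 1, 721 mod 4 = 1, so the flip contributes +1; sign now -1
(721/173): 721 mod 173 = 29, so (721/173) = (29/173)
flip (29/173) -> (173/29): both odd, 29 mod 4 = 1, 173 mod 4 = 1, so the flip contributes +1; sign now -1
(173/29): 173 mod 29 = 28, so (173/29) = (28/29)
factor out 2^2: 28 = 2^2·7; with 29 mod 8 = 5, (2/29) = -1; sign now -1; continue with (7/29)
flip (7/29) -> (29/7): both odd, 7 mod 4 = 3, 29 mod 4 = 1, so the flip contributes +1; sign now -1
(29/7): 29 mod 7 = 1, so (29/7) = (1/7)
reached (1/7) = 1, so the symbol is -1

-1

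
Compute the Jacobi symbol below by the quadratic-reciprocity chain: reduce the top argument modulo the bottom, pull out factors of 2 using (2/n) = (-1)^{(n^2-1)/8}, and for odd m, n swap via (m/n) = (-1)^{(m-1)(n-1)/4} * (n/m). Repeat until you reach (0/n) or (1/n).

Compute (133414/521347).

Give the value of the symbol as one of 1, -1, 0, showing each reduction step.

133414 = 2^1·66707; (2/521347) = -1 since 521347 mod 8 = 3, so (133414/521347) = (-1)^1·(66707/521347); sign now -1
reciprocity: (66707/521347) = -1·(521347/66707) since 66707 mod 4 = 3, 521347 mod 4 = 3; sign now +1
(521347/66707) = (54398/66707)   [reduce mod 66707]
54398 = 2^1·27199; (2/66707) = -1 since 66707 mod 8 = 3, so (54398/66707) = (-1)^1·(27199/66707); sign now -1
reciprocity: (27199/66707) = -1·(66707/27199) since 27199 mod 4 = 3, 66707 mod 4 = 3; sign now +1
(66707/27199) = (12309/27199)   [reduce mod 27199]
reciprocity: (12309/27199) = +1·(27199/12309) since 12309 mod 4 = 1, 27199 mod 4 = 3; sign now +1
(27199/12309) = (2581/12309)   [reduce mod 12309]
reciprocity: (2581/12309) = +1·(12309/2581) since 2581 mod 4 = 1, 12309 mod 4 = 1; sign now +1
(12309/2581) = (1985/2581)   [reduce mod 2581]
reciprocity: (1985/2581) = +1·(2581/1985) since 1985 mod 4 = 1, 2581 mod 4 = 1; sign now +1
(2581/1985) = (596/1985)   [reduce mod 1985]
596 = 2^2·149; (2/1985) = +1 since 1985 mod 8 = 1, so (596/1985) = (+1)^2·(149/1985); sign now +1
reciprocity: (149/1985) = +1·(1985/149) since 149 mod 4 = 1, 1985 mod 4 = 1; sign now +1
(1985/149) = (48/149)   [reduce mod 149]
48 = 2^4·3; (2/149) = -1 since 149 mod 8 = 5, so (48/149) = (-1)^4·(3/149); sign now +1
reciprocity: (3/149) = +1·(149/3) since 3 mod 4 = 3, 149 mod 4 = 1; sign now +1
(149/3) = (2/3)   [reduce mod 3]
2 = 2^1·1; (2/3) = -1 since 3 mod 8 = 3, so (2/3) = (-1)^1·(1/3); sign now -1
(1/3) = 1; final value = sign = -1

-1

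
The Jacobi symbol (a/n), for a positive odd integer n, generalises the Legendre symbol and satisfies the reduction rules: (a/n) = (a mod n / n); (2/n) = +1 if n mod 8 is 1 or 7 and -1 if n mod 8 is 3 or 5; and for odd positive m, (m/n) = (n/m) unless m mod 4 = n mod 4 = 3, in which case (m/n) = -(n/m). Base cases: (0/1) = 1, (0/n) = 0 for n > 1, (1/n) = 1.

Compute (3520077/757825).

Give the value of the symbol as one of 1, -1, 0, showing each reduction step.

(3520077/757825): 3520077 mod 757825 = 488777, so (3520077/757825) = (488777/757825)
flip (488777/757825) -> (757825/488777): both odd, 488777 mod 4 = 1, 757825 mod 4 = 1, so the flip contributes +1; sign now +1
(757825/488777): 757825 mod 488777 = 269048, so (757825/488777) = (269048/488777)
factor out 2^3: 269048 = 2^3·33631; with 488777 mod 8 = 1, (2/488777) = +1; sign now +1; continue with (33631/488777)
flip (33631/488777) -> (488777/33631): both odd, 33631 mod 4 = 3, 488777 mod 4 = 1, so the flip contributes +1; sign now +1
(488777/33631): 488777 mod 33631 = 17943, so (488777/33631) = (17943/33631)
flip (17943/33631) -> (33631/17943): both odd, 17943 mod 4 = 3, 33631 mod 4 = 3, so the flip contributes -1; sign now -1
(33631/17943): 33631 mod 17943 = 15688, so (33631/17943) = (15688/17943)
factor out 2^3: 15688 = 2^3·1961; with 17943 mod 8 = 7, (2/17943) = +1; sign now -1; continue with (1961/17943)
flip (1961/17943) -> (17943/1961): both odd, 1961 mod 4 = 1, 17943 mod 4 = 3, so the flip contributes +1; sign now -1
(17943/1961): 17943 mod 1961 = 294, so (17943/1961) = (294/1961)
factor out 2^1: 294 = 2^1·147; with 1961 mod 8 = 1, (2/1961) = +1; sign now -1; continue with (147/1961)
flip (147/1961) -> (1961/147): both odd, 147 mod 4 = 3, 1961 mod 4 = 1, so the flip contributes +1; sign now -1
(1961/147): 1961 mod 147 = 50, so (1961/147) = (50/147)
factor out 2^1: 50 = 2^1·25; with 147 mod 8 = 3, (2/147) = -1; sign now +1; continue with (25/147)
flip (25/147) -> (147/25): both odd, 25 mod 4 = 1, 147 mod 4 = 3, so the flip contributes +1; sign now +1
(147/25): 147 mod 25 = 22, so (147/25) = (22/25)
factor out 2^1: 22 = 2^1·11; with 25 mod 8 = 1, (2/25) = +1; sign now +1; continue with (11/25)
flip (11/25) -> (25/11): both odd, 11 mod 4 = 3, 25 mod 4 = 1, so the flip contributes +1; sign now +1
(25/11): 25 mod 11 = 3, so (25/11) = (3/11)
flip (3/11) -> (11/3): both odd, 3 mod 4 = 3, 11 mod 4 = 3, so the flip contributes -1; sign now -1
(11/3): 11 mod 3 = 2, so (11/3) = (2/3)
factor out 2^1: 2 = 2^1·1; with 3 mod 8 = 3, (2/3) = -1; sign now +1; continue with (1/3)
reached (1/3) = 1, so the symbol is +1

1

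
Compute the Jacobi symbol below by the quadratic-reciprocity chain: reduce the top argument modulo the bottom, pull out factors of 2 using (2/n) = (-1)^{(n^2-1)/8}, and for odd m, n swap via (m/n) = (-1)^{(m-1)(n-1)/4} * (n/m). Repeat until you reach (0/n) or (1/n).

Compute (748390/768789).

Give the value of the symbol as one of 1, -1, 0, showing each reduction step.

1

748390 = 2^1·374195; (2/768789) = -1 since 768789 mod 8 = 5, so (748390/768789) = (-1)^1·(374195/768789); sign now -1
reciprocity: (374195/768789) = +1·(768789/374195) since 374195 mod 4 = 3, 768789 mod 4 = 1; sign now -1
(768789/374195) = (20399/374195)   [reduce mod 374195]
reciprocity: (20399/374195) = -1·(374195/20399) since 20399 mod 4 = 3, 374195 mod 4 = 3; sign now +1
(374195/20399) = (7013/20399)   [reduce mod 20399]
reciprocity: (7013/20399) = +1·(20399/7013) since 7013 mod 4 = 1, 20399 mod 4 = 3; sign now +1
(20399/7013) = (6373/7013)   [reduce mod 7013]
reciprocity: (6373/7013) = +1·(7013/6373) since 6373 mod 4 = 1, 7013 mod 4 = 1; sign now +1
(7013/6373) = (640/6373)   [reduce mod 6373]
640 = 2^7·5; (2/6373) = -1 since 6373 mod 8 = 5, so (640/6373) = (-1)^7·(5/6373); sign now -1
reciprocity: (5/6373) = +1·(6373/5) since 5 mod 4 = 1, 6373 mod 4 = 1; sign now -1
(6373/5) = (3/5)   [reduce mod 5]
reciprocity: (3/5) = +1·(5/3) since 3 mod 4 = 3, 5 mod 4 = 1; sign now -1
(5/3) = (2/3)   [reduce mod 3]
2 = 2^1·1; (2/3) = -1 since 3 mod 8 = 3, so (2/3) = (-1)^1·(1/3); sign now +1
(1/3) = 1; final value = sign = +1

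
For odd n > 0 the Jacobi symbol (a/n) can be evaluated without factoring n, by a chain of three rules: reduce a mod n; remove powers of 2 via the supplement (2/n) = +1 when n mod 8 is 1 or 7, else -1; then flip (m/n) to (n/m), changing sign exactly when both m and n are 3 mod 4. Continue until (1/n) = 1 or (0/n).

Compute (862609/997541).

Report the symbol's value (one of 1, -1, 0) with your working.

1

flip (862609/997541) -> (997541/862609): both odd, 862609 mod 4 = 1, 997541 mod 4 = 1, so the flip contributes +1; sign now +1
(997541/862609): 997541 mod 862609 = 134932, so (997541/862609) = (134932/862609)
factor out 2^2: 134932 = 2^2·33733; with 862609 mod 8 = 1, (2/862609) = +1; sign now +1; continue with (33733/862609)
flip (33733/862609) -> (862609/33733): both odd, 33733 mod 4 = 1, 862609 mod 4 = 1, so the flip contributes +1; sign now +1
(862609/33733): 862609 mod 33733 = 19284, so (862609/33733) = (19284/33733)
factor out 2^2: 19284 = 2^2·4821; with 33733 mod 8 = 5, (2/33733) = -1; sign now +1; continue with (4821/33733)
flip (4821/33733) -> (33733/4821): both odd, 4821 mod 4 = 1, 33733 mod 4 = 1, so the flip contributes +1; sign now +1
(33733/4821): 33733 mod 4821 = 4807, so (33733/4821) = (4807/4821)
flip (4807/4821) -> (4821/4807): both odd, 4807 mod 4 = 3, 4821 mod 4 = 1, so the flip contributes +1; sign now +1
(4821/4807): 4821 mod 4807 = 14, so (4821/4807) = (14/4807)
factor out 2^1: 14 = 2^1·7; with 4807 mod 8 = 7, (2/4807) = +1; sign now +1; continue with (7/4807)
flip (7/4807) -> (4807/7): both odd, 7 mod 4 = 3, 4807 mod 4 = 3, so the flip contributes -1; sign now -1
(4807/7): 4807 mod 7 = 5, so (4807/7) = (5/7)
flip (5/7) -> (7/5): both odd, 5 mod 4 = 1, 7 mod 4 = 3, so the flip contributes +1; sign now -1
(7/5): 7 mod 5 = 2, so (7/5) = (2/5)
factor out 2^1: 2 = 2^1·1; with 5 mod 8 = 5, (2/5) = -1; sign now +1; continue with (1/5)
reached (1/5) = 1, so the symbol is +1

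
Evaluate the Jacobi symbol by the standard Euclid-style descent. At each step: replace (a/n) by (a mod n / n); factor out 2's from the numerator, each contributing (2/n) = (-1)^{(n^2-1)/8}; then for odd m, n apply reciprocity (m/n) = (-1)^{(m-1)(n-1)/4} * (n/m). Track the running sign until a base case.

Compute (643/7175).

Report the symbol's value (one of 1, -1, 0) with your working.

1

flip (643/7175) -> (7175/643): both odd, 643 mod 4 = 3, 7175 mod 4 = 3, so the flip contributes -1; sign now -1
(7175/643): 7175 mod 643 = 102, so (7175/643) = (102/643)
factor out 2^1: 102 = 2^1·51; with 643 mod 8 = 3, (2/643) = -1; sign now +1; continue with (51/643)
flip (51/643) -> (643/51): both odd, 51 mod 4 = 3, 643 mod 4 = 3, so the flip contributes -1; sign now -1
(643/51): 643 mod 51 = 31, so (643/51) = (31/51)
flip (31/51) -> (51/31): both odd, 31 mod 4 = 3, 51 mod 4 = 3, so the flip contributes -1; sign now +1
(51/31): 51 mod 31 = 20, so (51/31) = (20/31)
factor out 2^2: 20 = 2^2·5; with 31 mod 8 = 7, (2/31) = +1; sign now +1; continue with (5/31)
flip (5/31) -> (31/5): both odd, 5 mod 4 = 1, 31 mod 4 = 3, so the flip contributes +1; sign now +1
(31/5): 31 mod 5 = 1, so (31/5) = (1/5)
reached (1/5) = 1, so the symbol is +1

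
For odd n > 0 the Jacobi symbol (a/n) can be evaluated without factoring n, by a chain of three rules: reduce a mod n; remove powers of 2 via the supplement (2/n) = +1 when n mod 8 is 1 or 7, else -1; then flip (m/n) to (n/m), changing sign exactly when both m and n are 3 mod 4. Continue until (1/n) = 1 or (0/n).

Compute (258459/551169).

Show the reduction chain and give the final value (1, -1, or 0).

flip (258459/551169) -> (551169/258459): both odd, 258459 mod 4 = 3, 551169 mod 4 = 1, so the flip contributes +1; sign now +1
(551169/258459): 551169 mod 258459 = 34251, so (551169/258459) = (34251/258459)
flip (34251/258459) -> (258459/34251): both odd, 34251 mod 4 = 3, 258459 mod 4 = 3, so the flip contributes -1; sign now -1
(258459/34251): 258459 mod 34251 = 18702, so (258459/34251) = (18702/34251)
factor out 2^1: 18702 = 2^1·9351; with 34251 mod 8 = 3, (2/34251) = -1; sign now +1; continue with (9351/34251)
flip (9351/34251) -> (34251/9351): both odd, 9351 mod 4 = 3, 34251 mod 4 = 3, so the flip contributes -1; sign now -1
(34251/9351): 34251 mod 9351 = 6198, so (34251/9351) = (6198/9351)
factor out 2^1: 6198 = 2^1·3099; with 9351 mod 8 = 7, (2/9351) = +1; sign now -1; continue with (3099/9351)
flip (3099/9351) -> (9351/3099): both odd, 3099 mod 4 = 3, 9351 mod 4 = 3, so the flip contributes -1; sign now +1
(9351/3099): 9351 mod 3099 = 54, so (9351/3099) = (54/3099)
factor out 2^1: 54 = 2^1·27; with 3099 mod 8 = 3, (2/3099) = -1; sign now -1; continue with (27/3099)
flip (27/3099) -> (3099/27): both odd, 27 mod 4 = 3, 3099 mod 4 = 3, so the flip contributes -1; sign now +1
(3099/27): 3099 mod 27 = 21, so (3099/27) = (21/27)
flip (21/27) -> (27/21): both odd, 21 mod 4 = 1, 27 mod 4 = 3, so the flip contributes +1; sign now +1
(27/21): 27 mod 21 = 6, so (27/21) = (6/21)
factor out 2^1: 6 = 2^1·3; with 21 mod 8 = 5, (2/21) = -1; sign now -1; continue with (3/21)
flip (3/21) -> (21/3): both odd, 3 mod 4 = 3, 21 mod 4 = 1, so the flip contributes +1; sign now -1
(21/3): 21 mod 3 = 0, so (21/3) = (0/3)
reached (0/3); gcd(a, n) > 1, so (0/3) = 0 and the symbol is 0

0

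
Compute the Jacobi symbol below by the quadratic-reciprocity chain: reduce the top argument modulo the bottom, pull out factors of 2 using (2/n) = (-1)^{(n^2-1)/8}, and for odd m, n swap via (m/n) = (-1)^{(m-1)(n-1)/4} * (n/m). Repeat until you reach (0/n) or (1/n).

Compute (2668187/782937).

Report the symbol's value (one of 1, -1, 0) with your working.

(2668187/782937) = (319376/782937)   [reduce mod 782937]
319376 = 2^4·19961; (2/782937) = +1 since 782937 mod 8 = 1, so (319376/782937) = (+1)^4·(19961/782937); sign now +1
reciprocity: (19961/782937) = +1·(782937/19961) since 19961 mod 4 = 1, 782937 mod 4 = 1; sign now +1
(782937/19961) = (4458/19961)   [reduce mod 19961]
4458 = 2^1·2229; (2/19961) = +1 since 19961 mod 8 = 1, so (4458/19961) = (+1)^1·(2229/19961); sign now +1
reciprocity: (2229/19961) = +1·(19961/2229) since 2229 mod 4 = 1, 19961 mod 4 = 1; sign now +1
(19961/2229) = (2129/2229)   [reduce mod 2229]
reciprocity: (2129/2229) = +1·(2229/2129) since 2129 mod 4 = 1, 2229 mod 4 = 1; sign now +1
(2229/2129) = (100/2129)   [reduce mod 2129]
100 = 2^2·25; (2/2129) = +1 since 2129 mod 8 = 1, so (100/2129) = (+1)^2·(25/2129); sign now +1
reciprocity: (25/2129) = +1·(2129/25) since 25 mod 4 = 1, 2129 mod 4 = 1; sign now +1
(2129/25) = (4/25)   [reduce mod 25]
4 = 2^2·1; (2/25) = +1 since 25 mod 8 = 1, so (4/25) = (+1)^2·(1/25); sign now +1
(1/25) = 1; final value = sign = +1

1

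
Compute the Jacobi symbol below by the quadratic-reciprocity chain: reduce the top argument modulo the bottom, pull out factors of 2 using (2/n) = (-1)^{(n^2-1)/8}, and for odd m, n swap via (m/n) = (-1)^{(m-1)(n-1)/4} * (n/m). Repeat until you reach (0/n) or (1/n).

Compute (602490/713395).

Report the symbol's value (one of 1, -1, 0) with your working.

0

factor out 2^1: 602490 = 2^1·301245; with 713395 mod 8 = 3, (2/713395) = -1; sign now -1; continue with (301245/713395)
flip (301245/713395) -> (713395/301245): both odd, 301245 mod 4 = 1, 713395 mod 4 = 3, so the flip contributes +1; sign now -1
(713395/301245): 713395 mod 301245 = 110905, so (713395/301245) = (110905/301245)
flip (110905/301245) -> (301245/110905): both odd, 110905 mod 4 = 1, 301245 mod 4 = 1, so the flip contributes +1; sign now -1
(301245/110905): 301245 mod 110905 = 79435, so (301245/110905) = (79435/110905)
flip (79435/110905) -> (110905/79435): both odd, 79435 mod 4 = 3, 110905 mod 4 = 1, so the flip contributes +1; sign now -1
(110905/79435): 110905 mod 79435 = 31470, so (110905/79435) = (31470/79435)
factor out 2^1: 31470 = 2^1·15735; with 79435 mod 8 = 3, (2/79435) = -1; sign now +1; continue with (15735/79435)
flip (15735/79435) -> (79435/15735): both odd, 15735 mod 4 = 3, 79435 mod 4 = 3, so the flip contributes -1; sign now -1
(79435/15735): 79435 mod 15735 = 760, so (79435/15735) = (760/15735)
factor out 2^3: 760 = 2^3·95; with 15735 mod 8 = 7, (2/15735) = +1; sign now -1; continue with (95/15735)
flip (95/15735) -> (15735/95): both odd, 95 mod 4 = 3, 15735 mod 4 = 3, so the flip contributes -1; sign now +1
(15735/95): 15735 mod 95 = 60, so (15735/95) = (60/95)
factor out 2^2: 60 = 2^2·15; with 95 mod 8 = 7, (2/95) = +1; sign now +1; continue with (15/95)
flip (15/95) -> (95/15): both odd, 15 mod 4 = 3, 95 mod 4 = 3, so the flip contributes -1; sign now -1
(95/15): 95 mod 15 = 5, so (95/15) = (5/15)
flip (5/15) -> (15/5): both odd, 5 mod 4 = 1, 15 mod 4 = 3, so the flip contributes +1; sign now -1
(15/5): 15 mod 5 = 0, so (15/5) = (0/5)
reached (0/5); gcd(a, n) > 1, so (0/5) = 0 and the symbol is 0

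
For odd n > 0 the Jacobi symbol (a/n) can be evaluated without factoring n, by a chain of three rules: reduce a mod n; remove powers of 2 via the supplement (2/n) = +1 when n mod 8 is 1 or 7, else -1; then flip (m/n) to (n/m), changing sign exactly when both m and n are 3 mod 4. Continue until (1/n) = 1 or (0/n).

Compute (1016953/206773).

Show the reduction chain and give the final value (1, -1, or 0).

(1016953/206773): 1016953 mod 206773 = 189861, so (1016953/206773) = (189861/206773)
flip (189861/206773) -> (206773/189861): both odd, 189861 mod 4 = 1, 206773 mod 4 = 1, so the flip contributes +1; sign now +1
(206773/189861): 206773 mod 189861 = 16912, so (206773/189861) = (16912/189861)
factor out 2^4: 16912 = 2^4·1057; with 189861 mod 8 = 5, (2/189861) = -1; sign now +1; continue with (1057/189861)
flip (1057/189861) -> (189861/1057): both odd, 1057 mod 4 = 1, 189861 mod 4 = 1, so the flip contributes +1; sign now +1
(189861/1057): 189861 mod 1057 = 658, so (189861/1057) = (658/1057)
factor out 2^1: 658 = 2^1·329; with 1057 mod 8 = 1, (2/1057) = +1; sign now +1; continue with (329/1057)
flip (329/1057) -> (1057/329): both odd, 329 mod 4 = 1, 1057 mod 4 = 1, so the flip contributes +1; sign now +1
(1057/329): 1057 mod 329 = 70, so (1057/329) = (70/329)
factor out 2^1: 70 = 2^1·35; with 329 mod 8 = 1, (2/329) = +1; sign now +1; continue with (35/329)
flip (35/329) -> (329/35): both odd, 35 mod 4 = 3, 329 mod 4 = 1, so the flip contributes +1; sign now +1
(329/35): 329 mod 35 = 14, so (329/35) = (14/35)
factor out 2^1: 14 = 2^1·7; with 35 mod 8 = 3, (2/35) = -1; sign now -1; continue with (7/35)
flip (7/35) -> (35/7): both odd, 7 mod 4 = 3, 35 mod 4 = 3, so the flip contributes -1; sign now +1
(35/7): 35 mod 7 = 0, so (35/7) = (0/7)
reached (0/7); gcd(a, n) > 1, so (0/7) = 0 and the symbol is 0

0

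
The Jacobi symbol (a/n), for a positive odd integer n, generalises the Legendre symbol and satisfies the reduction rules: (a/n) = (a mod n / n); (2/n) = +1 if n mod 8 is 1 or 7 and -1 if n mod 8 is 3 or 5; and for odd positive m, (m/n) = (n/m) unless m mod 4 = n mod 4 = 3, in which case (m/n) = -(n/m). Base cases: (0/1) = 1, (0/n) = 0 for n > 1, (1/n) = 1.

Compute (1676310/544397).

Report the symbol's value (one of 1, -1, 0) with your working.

(1676310/544397): 1676310 mod 544397 = 43119, so (1676310/544397) = (43119/544397)
flip (43119/544397) -> (544397/43119): both odd, 43119 mod 4 = 3, 544397 mod 4 = 1, so the flip contributes +1; sign now +1
(544397/43119): 544397 mod 43119 = 26969, so (544397/43119) = (26969/43119)
flip (26969/43119) -> (43119/26969): both odd, 26969 mod 4 = 1, 43119 mod 4 = 3, so the flip contributes +1; sign now +1
(43119/26969): 43119 mod 26969 = 16150, so (43119/26969) = (16150/26969)
factor out 2^1: 16150 = 2^1·8075; with 26969 mod 8 = 1, (2/26969) = +1; sign now +1; continue with (8075/26969)
flip (8075/26969) -> (26969/8075): both odd, 8075 mod 4 = 3, 26969 mod 4 = 1, so the flip contributes +1; sign now +1
(26969/8075): 26969 mod 8075 = 2744, so (26969/8075) = (2744/8075)
factor out 2^3: 2744 = 2^3·343; with 8075 mod 8 = 3, (2/8075) = -1; sign now -1; continue with (343/8075)
flip (343/8075) -> (8075/343): both odd, 343 mod 4 = 3, 8075 mod 4 = 3, so the flip contributes -1; sign now +1
(8075/343): 8075 mod 343 = 186, so (8075/343) = (186/343)
factor out 2^1: 186 = 2^1·93; with 343 mod 8 = 7, (2/343) = +1; sign now +1; continue with (93/343)
flip (93/343) -> (343/93): both odd, 93 mod 4 = 1, 343 mod 4 = 3, so the flip contributes +1; sign now +1
(343/93): 343 mod 93 = 64, so (343/93) = (64/93)
factor out 2^6: 64 = 2^6·1; with 93 mod 8 = 5, (2/93) = -1; sign now +1; continue with (1/93)
reached (1/93) = 1, so the symbol is +1

1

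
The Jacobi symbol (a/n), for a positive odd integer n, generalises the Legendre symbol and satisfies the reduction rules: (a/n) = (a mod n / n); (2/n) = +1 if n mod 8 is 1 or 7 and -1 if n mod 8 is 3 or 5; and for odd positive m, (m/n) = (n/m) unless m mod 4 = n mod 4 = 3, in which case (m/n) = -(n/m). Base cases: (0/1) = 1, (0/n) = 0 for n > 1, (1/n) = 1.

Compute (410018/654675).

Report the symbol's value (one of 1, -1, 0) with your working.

410018 = 2^1·205009; (2/654675) = -1 since 654675 mod 8 = 3, so (410018/654675) = (-1)^1·(205009/654675); sign now -1
reciprocity: (205009/654675) = +1·(654675/205009) since 205009 mod 4 = 1, 654675 mod 4 = 3; sign now -1
(654675/205009) = (39648/205009)   [reduce mod 205009]
39648 = 2^5·1239; (2/205009) = +1 since 205009 mod 8 = 1, so (39648/205009) = (+1)^5·(1239/205009); sign now -1
reciprocity: (1239/205009) = +1·(205009/1239) since 1239 mod 4 = 3, 205009 mod 4 = 1; sign now -1
(205009/1239) = (574/1239)   [reduce mod 1239]
574 = 2^1·287; (2/1239) = +1 since 1239 mod 8 = 7, so (574/1239) = (+1)^1·(287/1239); sign now -1
reciprocity: (287/1239) = -1·(1239/287) since 287 mod 4 = 3, 1239 mod 4 = 3; sign now +1
(1239/287) = (91/287)   [reduce mod 287]
reciprocity: (91/287) = -1·(287/91) since 91 mod 4 = 3, 287 mod 4 = 3; sign now -1
(287/91) = (14/91)   [reduce mod 91]
14 = 2^1·7; (2/91) = -1 since 91 mod 8 = 3, so (14/91) = (-1)^1·(7/91); sign now +1
reciprocity: (7/91) = -1·(91/7) since 7 mod 4 = 3, 91 mod 4 = 3; sign now -1
(91/7) = (0/7)   [reduce mod 7]
(0/7) = 0   [gcd(a, n) > 1]; final value = 0

0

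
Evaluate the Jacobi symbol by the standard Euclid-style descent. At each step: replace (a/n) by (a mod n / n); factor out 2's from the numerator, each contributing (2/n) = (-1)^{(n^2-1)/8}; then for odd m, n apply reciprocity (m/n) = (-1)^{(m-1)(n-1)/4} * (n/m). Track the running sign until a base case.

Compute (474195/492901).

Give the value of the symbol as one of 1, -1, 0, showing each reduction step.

-1

flip (474195/492901) -> (492901/474195): both odd, 474195 mod 4 = 3, 492901 mod 4 = 1, so the flip contributes +1; sign now +1
(492901/474195): 492901 mod 474195 = 18706, so (492901/474195) = (18706/474195)
factor out 2^1: 18706 = 2^1·9353; with 474195 mod 8 = 3, (2/474195) = -1; sign now -1; continue with (9353/474195)
flip (9353/474195) -> (474195/9353): both odd, 9353 mod 4 = 1, 474195 mod 4 = 3, so the flip contributes +1; sign now -1
(474195/9353): 474195 mod 9353 = 6545, so (474195/9353) = (6545/9353)
flip (6545/9353) -> (9353/6545): both odd, 6545 mod 4 = 1, 9353 mod 4 = 1, so the flip contributes +1; sign now -1
(9353/6545): 9353 mod 6545 = 2808, so (9353/6545) = (2808/6545)
factor out 2^3: 2808 = 2^3·351; with 6545 mod 8 = 1, (2/6545) = +1; sign now -1; continue with (351/6545)
flip (351/6545) -> (6545/351): both odd, 351 mod 4 = 3, 6545 mod 4 = 1, so the flip contributes +1; sign now -1
(6545/351): 6545 mod 351 = 227, so (6545/351) = (227/351)
flip (227/351) -> (351/227): both odd, 227 mod 4 = 3, 351 mod 4 = 3, so the flip contributes -1; sign now +1
(351/227): 351 mod 227 = 124, so (351/227) = (124/227)
factor out 2^2: 124 = 2^2·31; with 227 mod 8 = 3, (2/227) = -1; sign now +1; continue with (31/227)
flip (31/227) -> (227/31): both odd, 31 mod 4 = 3, 227 mod 4 = 3, so the flip contributes -1; sign now -1
(227/31): 227 mod 31 = 10, so (227/31) = (10/31)
factor out 2^1: 10 = 2^1·5; with 31 mod 8 = 7, (2/31) = +1; sign now -1; continue with (5/31)
flip (5/31) -> (31/5): both odd, 5 mod 4 = 1, 31 mod 4 = 3, so the flip contributes +1; sign now -1
(31/5): 31 mod 5 = 1, so (31/5) = (1/5)
reached (1/5) = 1, so the symbol is -1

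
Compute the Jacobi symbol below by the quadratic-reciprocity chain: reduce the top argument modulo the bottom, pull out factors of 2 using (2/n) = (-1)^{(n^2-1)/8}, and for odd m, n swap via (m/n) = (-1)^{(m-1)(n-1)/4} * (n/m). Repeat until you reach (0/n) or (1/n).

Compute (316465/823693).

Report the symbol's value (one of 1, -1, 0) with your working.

-1

reciprocity: (316465/823693) = +1·(823693/316465) since 316465 mod 4 = 1, 823693 mod 4 = 1; sign now +1
(823693/316465) = (190763/316465)   [reduce mod 316465]
reciprocity: (190763/316465) = +1·(316465/190763) since 190763 mod 4 = 3, 316465 mod 4 = 1; sign now +1
(316465/190763) = (125702/190763)   [reduce mod 190763]
125702 = 2^1·62851; (2/190763) = -1 since 190763 mod 8 = 3, so (125702/190763) = (-1)^1·(62851/190763); sign now -1
reciprocity: (62851/190763) = -1·(190763/62851) since 62851 mod 4 = 3, 190763 mod 4 = 3; sign now +1
(190763/62851) = (2210/62851)   [reduce mod 62851]
2210 = 2^1·1105; (2/62851) = -1 since 62851 mod 8 = 3, so (2210/62851) = (-1)^1·(1105/62851); sign now -1
reciprocity: (1105/62851) = +1·(62851/1105) since 1105 mod 4 = 1, 62851 mod 4 = 3; sign now -1
(62851/1105) = (971/1105)   [reduce mod 1105]
reciprocity: (971/1105) = +1·(1105/971) since 971 mod 4 = 3, 1105 mod 4 = 1; sign now -1
(1105/971) = (134/971)   [reduce mod 971]
134 = 2^1·67; (2/971) = -1 since 971 mod 8 = 3, so (134/971) = (-1)^1·(67/971); sign now +1
reciprocity: (67/971) = -1·(971/67) since 67 mod 4 = 3, 971 mod 4 = 3; sign now -1
(971/67) = (33/67)   [reduce mod 67]
reciprocity: (33/67) = +1·(67/33) since 33 mod 4 = 1, 67 mod 4 = 3; sign now -1
(67/33) = (1/33)   [reduce mod 33]
(1/33) = 1; final value = sign = -1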